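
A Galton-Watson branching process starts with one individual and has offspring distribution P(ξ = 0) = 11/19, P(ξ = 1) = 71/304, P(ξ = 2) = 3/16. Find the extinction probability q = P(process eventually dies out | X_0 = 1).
q = 1

Mean offspring μ = 0·11/19 + 1·71/304 + 2·3/16 = 185/304 ≤ 1. For μ ≤ 1 with offspring not concentrated at 1, the Galton-Watson process goes extinct almost surely, so q = 1.
(Algebraic check: The pgf is f(s) = 11/19 + 71/304·s + 3/16·s². The extinction probability q is the smallest fixed point of f in [0, 1]. Setting s = f(s):
  3/16·s² + (71/304 − 1)·s + 11/19 = 0
  3/16·s² − (11/19 + 3/16)·s + 11/19 = 0
which factors as (s − 1)·(3/16·s − 11/19) = 0, giving roots s = 1 and s = (11/19)/(3/16) = 176/57. Since 176/57 ≥ 1, the smallest root in [0, 1] is s = 1.)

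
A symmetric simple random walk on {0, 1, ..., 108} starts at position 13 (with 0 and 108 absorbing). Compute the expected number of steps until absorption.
E[τ | X_0 = 13] = 1235

Let v_k = E[τ | X_0 = k]. Boundary: v_0 = v_108 = 0. Recurrence: v_k = 1 + (v_{k-1} + v_{k+1})/2 for 1 ≤ k ≤ 107. The particular solution to v_k − (v_{k-1} + v_{k+1})/2 = 1 is v_k = −k^2. Adding homogeneous solution A + B k and matching boundaries gives v_k = k (108 − k). Substituting k = 13: v_13 = 13 · 95 = 1235.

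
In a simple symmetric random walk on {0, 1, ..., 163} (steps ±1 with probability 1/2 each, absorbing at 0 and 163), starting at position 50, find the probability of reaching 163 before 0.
P(hit 163 before 0) = 50/163

Let u_k = P(hit 163 before 0 | start at k). Then u_0 = 0, u_163 = 1, and u_k = u_{k-1}/2 + u_{k+1}/2 for 1 ≤ k ≤ 162. This harmonic recurrence is solved by u_k = k/163, giving u_50 = 50/163.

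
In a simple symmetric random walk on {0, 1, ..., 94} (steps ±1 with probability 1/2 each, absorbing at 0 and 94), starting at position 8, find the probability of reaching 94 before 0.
P(hit 94 before 0) = 8/94 = 4/47

Let u_k = P(hit 94 before 0 | start at k). Then u_0 = 0, u_94 = 1, and u_k = u_{k-1}/2 + u_{k+1}/2 for 1 ≤ k ≤ 93. This harmonic recurrence is solved by u_k = k/94, giving u_8 = 8/94 = 4/47.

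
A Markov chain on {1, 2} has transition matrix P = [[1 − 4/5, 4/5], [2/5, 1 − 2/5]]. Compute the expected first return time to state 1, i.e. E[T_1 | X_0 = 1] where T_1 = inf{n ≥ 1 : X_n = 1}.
E[T_1 | X_0 = 1] = 1/π_1 = 3

For an irreducible recurrent Markov chain with stationary distribution π, E[T_i | X_0 = i] = 1/π_i (Kac's formula). Here π_1 = (2/5)/(4/5 + 2/5) = (2/5)/(6/5) = 1/3, so E[T_1 | X_0 = 1] = 1/π_1 = (4/5 + 2/5)/(2/5) = (6/5)/(2/5) = 3.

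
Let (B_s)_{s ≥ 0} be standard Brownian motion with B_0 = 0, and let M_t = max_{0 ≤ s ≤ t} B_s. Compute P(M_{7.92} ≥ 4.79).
P(M_{7.92} ≥ 4.79) = 2·P(B_{7.92} ≥ 4.79) = 2(1 − Φ(4.79/√7.92)) ≈ 0.0887

By the reflection principle for Brownian motion, P(M_t ≥ a) = 2 · P(B_t ≥ a) for a ≥ 0. Since B_t ~ N(0, t), P(B_t ≥ 4.79) = 1 − Φ(4.79/√t) = 1 − Φ(4.79/√7.92) = 1 − Φ(1.7021). So
  P(M_{7.92} ≥ 4.79) = 2(1 − Φ(1.7021)) ≈ 0.0887.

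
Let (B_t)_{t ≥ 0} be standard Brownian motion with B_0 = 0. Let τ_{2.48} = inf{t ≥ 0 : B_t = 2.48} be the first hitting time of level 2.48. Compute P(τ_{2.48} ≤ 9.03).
P(τ_{2.48} ≤ 9.03) = 2(1 − Φ(2.48/√9.03)) = 2(1 − Φ(0.8253)) ≈ 0.4092

By the reflection principle for standard BM, P(τ_b ≤ t) = 2 · P(B_t ≥ b). Since B_t ~ N(0, t), P(B_t ≥ 2.48) = 1 − Φ(2.48/√t) = 1 − Φ(2.48/√9.03) = 1 − Φ(0.8253) ≈ 0.20460. Doubling: P(τ_{2.48} ≤ 9.03) ≈ 2 · 0.20460 = 0.40920 ≈ 0.4092.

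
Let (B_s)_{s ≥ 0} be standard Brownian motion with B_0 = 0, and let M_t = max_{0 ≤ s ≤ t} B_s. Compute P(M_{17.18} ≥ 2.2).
P(M_{17.18} ≥ 2.2) = 2·P(B_{17.18} ≥ 2.2) = 2(1 − Φ(2.2/√17.18)) ≈ 0.5956

By the reflection principle for Brownian motion, P(M_t ≥ a) = 2 · P(B_t ≥ a) for a ≥ 0. Since B_t ~ N(0, t), P(B_t ≥ 2.2) = 1 − Φ(2.2/√t) = 1 − Φ(2.2/√17.18) = 1 − Φ(0.5308). So
  P(M_{17.18} ≥ 2.2) = 2(1 − Φ(0.5308)) ≈ 0.5956.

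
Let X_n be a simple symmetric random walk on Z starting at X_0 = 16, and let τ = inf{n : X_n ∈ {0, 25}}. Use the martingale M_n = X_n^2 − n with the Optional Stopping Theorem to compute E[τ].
E[τ] = 144

M_n = X_n^2 − n is a martingale (since E[X_{n+1}^2 | F_n] = X_n^2 + 1). By OST (τ has finite mean in a bounded region), E[M_τ] = E[M_0] = X_0^2 − 0 = 16^2 = 256. Also E[M_τ] = E[X_τ^2] − E[τ]. The walk exits at 0 or 25, with P(hit 25 first) = 16/25, so E[X_τ^2] = 25^2 · 16/25 + 0 = 400. Thus E[τ] = E[X_τ^2] − E[M_τ] = 400 − 256 = 144 = 16(25 − 16) = 144.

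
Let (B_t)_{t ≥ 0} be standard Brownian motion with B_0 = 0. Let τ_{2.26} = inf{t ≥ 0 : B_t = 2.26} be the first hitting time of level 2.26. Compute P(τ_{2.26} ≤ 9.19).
P(τ_{2.26} ≤ 9.19) = 2(1 − Φ(2.26/√9.19)) = 2(1 − Φ(0.7455)) ≈ 0.4560

By the reflection principle for standard BM, P(τ_b ≤ t) = 2 · P(B_t ≥ b). Since B_t ~ N(0, t), P(B_t ≥ 2.26) = 1 − Φ(2.26/√t) = 1 − Φ(2.26/√9.19) = 1 − Φ(0.7455) ≈ 0.22798. Doubling: P(τ_{2.26} ≤ 9.19) ≈ 2 · 0.22798 = 0.45596 ≈ 0.4560.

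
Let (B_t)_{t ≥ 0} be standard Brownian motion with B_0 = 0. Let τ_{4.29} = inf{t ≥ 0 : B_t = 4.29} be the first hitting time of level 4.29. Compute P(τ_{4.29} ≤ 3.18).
P(τ_{4.29} ≤ 3.18) = 2(1 − Φ(4.29/√3.18)) = 2(1 − Φ(2.4057)) ≈ 0.0161

By the reflection principle for standard BM, P(τ_b ≤ t) = 2 · P(B_t ≥ b). Since B_t ~ N(0, t), P(B_t ≥ 4.29) = 1 − Φ(4.29/√t) = 1 − Φ(4.29/√3.18) = 1 − Φ(2.4057) ≈ 0.00807. Doubling: P(τ_{4.29} ≤ 3.18) ≈ 2 · 0.00807 = 0.01614 ≈ 0.0161.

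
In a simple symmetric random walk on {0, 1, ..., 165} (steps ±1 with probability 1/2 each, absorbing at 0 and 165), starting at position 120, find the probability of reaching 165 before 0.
P(hit 165 before 0) = 120/165 = 8/11

Let u_k = P(hit 165 before 0 | start at k). Then u_0 = 0, u_165 = 1, and u_k = u_{k-1}/2 + u_{k+1}/2 for 1 ≤ k ≤ 164. This harmonic recurrence is solved by u_k = k/165, giving u_120 = 120/165 = 8/11.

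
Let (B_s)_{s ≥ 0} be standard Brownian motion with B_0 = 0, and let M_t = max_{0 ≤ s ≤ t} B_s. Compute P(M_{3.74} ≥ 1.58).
P(M_{3.74} ≥ 1.58) = 2·P(B_{3.74} ≥ 1.58) = 2(1 − Φ(1.58/√3.74)) ≈ 0.4139

By the reflection principle for Brownian motion, P(M_t ≥ a) = 2 · P(B_t ≥ a) for a ≥ 0. Since B_t ~ N(0, t), P(B_t ≥ 1.58) = 1 − Φ(1.58/√t) = 1 − Φ(1.58/√3.74) = 1 − Φ(0.8170). So
  P(M_{3.74} ≥ 1.58) = 2(1 − Φ(0.8170)) ≈ 0.4139.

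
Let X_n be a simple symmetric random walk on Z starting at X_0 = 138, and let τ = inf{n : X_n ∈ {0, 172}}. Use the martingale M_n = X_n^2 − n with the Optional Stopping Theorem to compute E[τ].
E[τ] = 4692

M_n = X_n^2 − n is a martingale (since E[X_{n+1}^2 | F_n] = X_n^2 + 1). By OST (τ has finite mean in a bounded region), E[M_τ] = E[M_0] = X_0^2 − 0 = 138^2 = 19044. Also E[M_τ] = E[X_τ^2] − E[τ]. The walk exits at 0 or 172, with P(hit 172 first) = 138/172, so E[X_τ^2] = 172^2 · 138/172 + 0 = 23736. Thus E[τ] = E[X_τ^2] − E[M_τ] = 23736 − 19044 = 4692 = 138(172 − 138) = 4692.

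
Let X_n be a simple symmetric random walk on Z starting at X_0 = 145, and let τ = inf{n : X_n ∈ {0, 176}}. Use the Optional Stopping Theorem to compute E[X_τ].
E[X_τ] = 145

X_n is a martingale and τ is a bounded-mean stopping time (indeed τ is finite a.s. with bounded expectation since the walk is in a bounded region). By the OST, E[X_τ] = E[X_0] = 145. Equivalently: E[X_τ] = 176 · P(hit 176 first) + 0 · P(hit 0 first) = 176 · (145/176) = 145.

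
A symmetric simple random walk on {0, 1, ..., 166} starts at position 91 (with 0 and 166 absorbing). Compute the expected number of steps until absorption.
E[τ | X_0 = 91] = 6825

Let v_k = E[τ | X_0 = k]. Boundary: v_0 = v_166 = 0. Recurrence: v_k = 1 + (v_{k-1} + v_{k+1})/2 for 1 ≤ k ≤ 165. The particular solution to v_k − (v_{k-1} + v_{k+1})/2 = 1 is v_k = −k^2. Adding homogeneous solution A + B k and matching boundaries gives v_k = k (166 − k). Substituting k = 91: v_91 = 91 · 75 = 6825.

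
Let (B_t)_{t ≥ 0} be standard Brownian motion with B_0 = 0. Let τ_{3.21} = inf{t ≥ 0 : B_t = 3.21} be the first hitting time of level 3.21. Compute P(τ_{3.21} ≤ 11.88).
P(τ_{3.21} ≤ 11.88) = 2(1 − Φ(3.21/√11.88)) = 2(1 − Φ(0.9313)) ≈ 0.3517

By the reflection principle for standard BM, P(τ_b ≤ t) = 2 · P(B_t ≥ b). Since B_t ~ N(0, t), P(B_t ≥ 3.21) = 1 − Φ(3.21/√t) = 1 − Φ(3.21/√11.88) = 1 − Φ(0.9313) ≈ 0.17585. Doubling: P(τ_{3.21} ≤ 11.88) ≈ 2 · 0.17585 = 0.35170 ≈ 0.3517.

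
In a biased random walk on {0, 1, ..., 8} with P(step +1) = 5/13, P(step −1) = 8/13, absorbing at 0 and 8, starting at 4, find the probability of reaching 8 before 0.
P(hit 8 before 0) = (1 − (8/5)^4) / (1 − (8/5)^8) = 625/4721

Let u_k denote P(reach 8 before 0 | start at k). Boundary: u_0 = 0, u_8 = 1. Recurrence: u_k = 5/13·u_{k+1} + 8/13·u_{k-1} for 1 ≤ k ≤ 7. Try u_k = A + B·r^k with r = q/p = (8/13)/(5/13) = 8/5. Substitution satisfies the recurrence; boundary conditions give:
  u_k = (1 − r^k) / (1 − r^N) = (1 − (8/5)^4) / (1 − (8/5)^8) = 625/4721.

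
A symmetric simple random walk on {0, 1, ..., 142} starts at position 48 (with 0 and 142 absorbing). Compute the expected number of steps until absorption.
E[τ | X_0 = 48] = 4512

Let v_k = E[τ | X_0 = k]. Boundary: v_0 = v_142 = 0. Recurrence: v_k = 1 + (v_{k-1} + v_{k+1})/2 for 1 ≤ k ≤ 141. The particular solution to v_k − (v_{k-1} + v_{k+1})/2 = 1 is v_k = −k^2. Adding homogeneous solution A + B k and matching boundaries gives v_k = k (142 − k). Substituting k = 48: v_48 = 48 · 94 = 4512.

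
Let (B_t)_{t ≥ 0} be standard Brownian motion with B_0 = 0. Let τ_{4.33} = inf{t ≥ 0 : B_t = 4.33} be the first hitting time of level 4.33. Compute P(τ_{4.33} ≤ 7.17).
P(τ_{4.33} ≤ 7.17) = 2(1 − Φ(4.33/√7.17)) = 2(1 − Φ(1.6171)) ≈ 0.1059

By the reflection principle for standard BM, P(τ_b ≤ t) = 2 · P(B_t ≥ b). Since B_t ~ N(0, t), P(B_t ≥ 4.33) = 1 − Φ(4.33/√t) = 1 − Φ(4.33/√7.17) = 1 − Φ(1.6171) ≈ 0.05293. Doubling: P(τ_{4.33} ≤ 7.17) ≈ 2 · 0.05293 = 0.10586 ≈ 0.1059.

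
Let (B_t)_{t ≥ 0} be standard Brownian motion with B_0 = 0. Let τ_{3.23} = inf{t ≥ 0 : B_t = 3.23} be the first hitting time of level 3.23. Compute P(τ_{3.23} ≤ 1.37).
P(τ_{3.23} ≤ 1.37) = 2(1 − Φ(3.23/√1.37)) = 2(1 − Φ(2.7596)) ≈ 0.0058

By the reflection principle for standard BM, P(τ_b ≤ t) = 2 · P(B_t ≥ b). Since B_t ~ N(0, t), P(B_t ≥ 3.23) = 1 − Φ(3.23/√t) = 1 − Φ(3.23/√1.37) = 1 − Φ(2.7596) ≈ 0.00289. Doubling: P(τ_{3.23} ≤ 1.37) ≈ 2 · 0.00289 = 0.00578 ≈ 0.0058.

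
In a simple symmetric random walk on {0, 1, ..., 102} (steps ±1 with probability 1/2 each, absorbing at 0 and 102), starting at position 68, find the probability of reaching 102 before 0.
P(hit 102 before 0) = 68/102 = 2/3

Let u_k = P(hit 102 before 0 | start at k). Then u_0 = 0, u_102 = 1, and u_k = u_{k-1}/2 + u_{k+1}/2 for 1 ≤ k ≤ 101. This harmonic recurrence is solved by u_k = k/102, giving u_68 = 68/102 = 2/3.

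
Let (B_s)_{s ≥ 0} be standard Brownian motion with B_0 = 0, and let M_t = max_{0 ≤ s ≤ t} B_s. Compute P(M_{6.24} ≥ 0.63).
P(M_{6.24} ≥ 0.63) = 2·P(B_{6.24} ≥ 0.63) = 2(1 − Φ(0.63/√6.24)) ≈ 0.8009

By the reflection principle for Brownian motion, P(M_t ≥ a) = 2 · P(B_t ≥ a) for a ≥ 0. Since B_t ~ N(0, t), P(B_t ≥ 0.63) = 1 − Φ(0.63/√t) = 1 − Φ(0.63/√6.24) = 1 − Φ(0.2522). So
  P(M_{6.24} ≥ 0.63) = 2(1 − Φ(0.2522)) ≈ 0.8009.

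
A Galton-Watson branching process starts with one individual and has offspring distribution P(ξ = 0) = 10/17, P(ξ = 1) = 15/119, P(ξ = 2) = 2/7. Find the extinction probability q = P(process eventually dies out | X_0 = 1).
q = 1

Mean offspring μ = 0·10/17 + 1·15/119 + 2·2/7 = 83/119 ≤ 1. For μ ≤ 1 with offspring not concentrated at 1, the Galton-Watson process goes extinct almost surely, so q = 1.
(Algebraic check: The pgf is f(s) = 10/17 + 15/119·s + 2/7·s². The extinction probability q is the smallest fixed point of f in [0, 1]. Setting s = f(s):
  2/7·s² + (15/119 − 1)·s + 10/17 = 0
  2/7·s² − (10/17 + 2/7)·s + 10/17 = 0
which factors as (s − 1)·(2/7·s − 10/17) = 0, giving roots s = 1 and s = (10/17)/(2/7) = 35/17. Since 35/17 ≥ 1, the smallest root in [0, 1] is s = 1.)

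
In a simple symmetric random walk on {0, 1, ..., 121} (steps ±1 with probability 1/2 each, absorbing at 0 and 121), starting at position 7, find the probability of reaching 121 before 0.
P(hit 121 before 0) = 7/121

Let u_k = P(hit 121 before 0 | start at k). Then u_0 = 0, u_121 = 1, and u_k = u_{k-1}/2 + u_{k+1}/2 for 1 ≤ k ≤ 120. This harmonic recurrence is solved by u_k = k/121, giving u_7 = 7/121.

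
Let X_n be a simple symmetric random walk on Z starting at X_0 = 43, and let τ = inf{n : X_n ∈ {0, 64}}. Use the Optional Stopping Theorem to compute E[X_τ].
E[X_τ] = 43

X_n is a martingale and τ is a bounded-mean stopping time (indeed τ is finite a.s. with bounded expectation since the walk is in a bounded region). By the OST, E[X_τ] = E[X_0] = 43. Equivalently: E[X_τ] = 64 · P(hit 64 first) + 0 · P(hit 0 first) = 64 · (43/64) = 43.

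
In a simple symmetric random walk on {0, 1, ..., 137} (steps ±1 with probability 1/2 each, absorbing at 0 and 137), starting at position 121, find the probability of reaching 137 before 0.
P(hit 137 before 0) = 121/137

Let u_k = P(hit 137 before 0 | start at k). Then u_0 = 0, u_137 = 1, and u_k = u_{k-1}/2 + u_{k+1}/2 for 1 ≤ k ≤ 136. This harmonic recurrence is solved by u_k = k/137, giving u_121 = 121/137.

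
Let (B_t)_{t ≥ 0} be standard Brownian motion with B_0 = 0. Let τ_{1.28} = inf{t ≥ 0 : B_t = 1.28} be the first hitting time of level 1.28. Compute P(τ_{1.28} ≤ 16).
P(τ_{1.28} ≤ 16) = 2(1 − Φ(1.28/√16)) = 2(1 − Φ(0.3200)) ≈ 0.7490

By the reflection principle for standard BM, P(τ_b ≤ t) = 2 · P(B_t ≥ b). Since B_t ~ N(0, t), P(B_t ≥ 1.28) = 1 − Φ(1.28/√t) = 1 − Φ(1.28/√16) = 1 − Φ(0.3200) ≈ 0.37448. Doubling: P(τ_{1.28} ≤ 16) ≈ 2 · 0.37448 = 0.74896 ≈ 0.7490.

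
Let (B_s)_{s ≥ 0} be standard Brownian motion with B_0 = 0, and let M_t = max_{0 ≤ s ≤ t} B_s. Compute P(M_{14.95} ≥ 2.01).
P(M_{14.95} ≥ 2.01) = 2·P(B_{14.95} ≥ 2.01) = 2(1 − Φ(2.01/√14.95)) ≈ 0.6032

By the reflection principle for Brownian motion, P(M_t ≥ a) = 2 · P(B_t ≥ a) for a ≥ 0. Since B_t ~ N(0, t), P(B_t ≥ 2.01) = 1 − Φ(2.01/√t) = 1 − Φ(2.01/√14.95) = 1 − Φ(0.5198). So
  P(M_{14.95} ≥ 2.01) = 2(1 − Φ(0.5198)) ≈ 0.6032.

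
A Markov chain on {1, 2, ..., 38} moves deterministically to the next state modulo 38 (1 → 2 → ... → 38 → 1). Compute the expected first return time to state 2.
E[T_2 | X_0 = 2] = 38

The chain cycles deterministically, so starting at state 2 it returns in exactly 38 steps. Equivalently, the stationary distribution is uniform π_j = 1/38 for every state j, so by Kac's formula E[T_2] = 1/π_2 = 38.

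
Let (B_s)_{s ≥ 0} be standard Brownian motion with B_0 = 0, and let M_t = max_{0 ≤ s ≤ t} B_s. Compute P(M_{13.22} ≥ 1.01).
P(M_{13.22} ≥ 1.01) = 2·P(B_{13.22} ≥ 1.01) = 2(1 − Φ(1.01/√13.22)) ≈ 0.7812

By the reflection principle for Brownian motion, P(M_t ≥ a) = 2 · P(B_t ≥ a) for a ≥ 0. Since B_t ~ N(0, t), P(B_t ≥ 1.01) = 1 − Φ(1.01/√t) = 1 − Φ(1.01/√13.22) = 1 − Φ(0.2778). So
  P(M_{13.22} ≥ 1.01) = 2(1 − Φ(0.2778)) ≈ 0.7812.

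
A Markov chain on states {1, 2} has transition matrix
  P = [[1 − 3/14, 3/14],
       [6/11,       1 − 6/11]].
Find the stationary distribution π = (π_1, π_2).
π_1 = 28/39, π_2 = 11/39

Solve πP = π with π_1 + π_2 = 1. From πP = π: π_1 · (1 − 3/14) + π_2 · 6/11 = π_1 ⇒ π_2 · 6/11 = π_1 · 3/14 ⇒ π_2/π_1 = (3/14)/(6/11) = 11/28. Together with π_1 + π_2 = 1:
  π_1 = (6/11)/(3/14 + 6/11) = (6/11)/(117/154) = 28/39,
  π_2 = (3/14)/(3/14 + 6/11) = (3/14)/(117/154) = 11/39.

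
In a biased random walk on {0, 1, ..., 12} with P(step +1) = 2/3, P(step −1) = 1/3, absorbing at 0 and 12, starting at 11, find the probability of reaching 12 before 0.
P(hit 12 before 0) = (1 − (1/2)^11) / (1 − (1/2)^12) = 4094/4095

Let u_k denote P(reach 12 before 0 | start at k). Boundary: u_0 = 0, u_12 = 1. Recurrence: u_k = 2/3·u_{k+1} + 1/3·u_{k-1} for 1 ≤ k ≤ 11. Try u_k = A + B·r^k with r = q/p = (1/3)/(2/3) = 1/2. Substitution satisfies the recurrence; boundary conditions give:
  u_k = (1 − r^k) / (1 − r^N) = (1 − (1/2)^11) / (1 − (1/2)^12) = 4094/4095.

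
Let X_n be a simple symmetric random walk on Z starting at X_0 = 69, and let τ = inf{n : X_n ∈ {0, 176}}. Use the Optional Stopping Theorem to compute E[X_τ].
E[X_τ] = 69

X_n is a martingale and τ is a bounded-mean stopping time (indeed τ is finite a.s. with bounded expectation since the walk is in a bounded region). By the OST, E[X_τ] = E[X_0] = 69. Equivalently: E[X_τ] = 176 · P(hit 176 first) + 0 · P(hit 0 first) = 176 · (69/176) = 69.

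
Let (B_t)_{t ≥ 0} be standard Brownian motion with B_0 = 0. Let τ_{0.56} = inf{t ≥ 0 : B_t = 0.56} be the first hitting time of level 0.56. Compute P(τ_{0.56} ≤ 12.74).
P(τ_{0.56} ≤ 12.74) = 2(1 − Φ(0.56/√12.74)) = 2(1 − Φ(0.1569)) ≈ 0.8753

By the reflection principle for standard BM, P(τ_b ≤ t) = 2 · P(B_t ≥ b). Since B_t ~ N(0, t), P(B_t ≥ 0.56) = 1 − Φ(0.56/√t) = 1 − Φ(0.56/√12.74) = 1 − Φ(0.1569) ≈ 0.43766. Doubling: P(τ_{0.56} ≤ 12.74) ≈ 2 · 0.43766 = 0.87532 ≈ 0.8753.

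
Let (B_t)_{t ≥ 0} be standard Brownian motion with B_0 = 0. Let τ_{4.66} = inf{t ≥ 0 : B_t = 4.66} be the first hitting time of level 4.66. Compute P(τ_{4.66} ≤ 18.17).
P(τ_{4.66} ≤ 18.17) = 2(1 − Φ(4.66/√18.17)) = 2(1 − Φ(1.0932)) ≈ 0.2743

By the reflection principle for standard BM, P(τ_b ≤ t) = 2 · P(B_t ≥ b). Since B_t ~ N(0, t), P(B_t ≥ 4.66) = 1 − Φ(4.66/√t) = 1 − Φ(4.66/√18.17) = 1 − Φ(1.0932) ≈ 0.13715. Doubling: P(τ_{4.66} ≤ 18.17) ≈ 2 · 0.13715 = 0.27430 ≈ 0.2743.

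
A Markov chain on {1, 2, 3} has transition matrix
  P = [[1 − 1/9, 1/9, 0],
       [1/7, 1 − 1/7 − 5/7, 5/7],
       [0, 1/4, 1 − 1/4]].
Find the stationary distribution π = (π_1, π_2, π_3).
π = (1/4, 7/36, 5/9)

This is a birth-death chain on three states, which satisfies detailed balance: π_1 · P_{12} = π_2 · P_{21} and π_2 · P_{23} = π_3 · P_{32}.
From π_1 · 1/9 = π_2 · 1/7: π_2/π_1 = (1/9)/(1/7) = 7/9.
From π_2 · 5/7 = π_3 · 1/4: π_3/π_2 = (5/7)/(1/4) = 20/7.
Take π_1 proportional to 1; then unnormalized π = (1, 7/9, 20/9). Normalize by dividing by the sum 4:
  π = (1/4, 7/36, 5/9).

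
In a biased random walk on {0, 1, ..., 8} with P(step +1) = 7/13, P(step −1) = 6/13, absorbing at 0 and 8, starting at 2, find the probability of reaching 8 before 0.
P(hit 8 before 0) = (1 − (6/7)^2) / (1 − (6/7)^8) = 117649/314245

Let u_k denote P(reach 8 before 0 | start at k). Boundary: u_0 = 0, u_8 = 1. Recurrence: u_k = 7/13·u_{k+1} + 6/13·u_{k-1} for 1 ≤ k ≤ 7. Try u_k = A + B·r^k with r = q/p = (6/13)/(7/13) = 6/7. Substitution satisfies the recurrence; boundary conditions give:
  u_k = (1 − r^k) / (1 − r^N) = (1 − (6/7)^2) / (1 − (6/7)^8) = 117649/314245.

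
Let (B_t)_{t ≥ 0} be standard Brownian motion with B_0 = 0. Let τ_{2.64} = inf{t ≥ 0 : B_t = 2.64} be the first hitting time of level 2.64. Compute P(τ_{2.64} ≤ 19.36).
P(τ_{2.64} ≤ 19.36) = 2(1 − Φ(2.64/√19.36)) = 2(1 − Φ(0.6000)) ≈ 0.5485

By the reflection principle for standard BM, P(τ_b ≤ t) = 2 · P(B_t ≥ b). Since B_t ~ N(0, t), P(B_t ≥ 2.64) = 1 − Φ(2.64/√t) = 1 − Φ(2.64/√19.36) = 1 − Φ(0.6000) ≈ 0.27425. Doubling: P(τ_{2.64} ≤ 19.36) ≈ 2 · 0.27425 = 0.54850 ≈ 0.5485.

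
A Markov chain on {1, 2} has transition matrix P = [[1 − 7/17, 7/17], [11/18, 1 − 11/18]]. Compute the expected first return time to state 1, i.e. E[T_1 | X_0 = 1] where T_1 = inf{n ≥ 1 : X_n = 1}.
E[T_1 | X_0 = 1] = 1/π_1 = 313/187

For an irreducible recurrent Markov chain with stationary distribution π, E[T_i | X_0 = i] = 1/π_i (Kac's formula). Here π_1 = (11/18)/(7/17 + 11/18) = (11/18)/(313/306) = 187/313, so E[T_1 | X_0 = 1] = 1/π_1 = (7/17 + 11/18)/(11/18) = (313/306)/(11/18) = 313/187.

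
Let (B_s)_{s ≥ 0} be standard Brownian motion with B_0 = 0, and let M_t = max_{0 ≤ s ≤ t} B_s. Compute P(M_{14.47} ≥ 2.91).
P(M_{14.47} ≥ 2.91) = 2·P(B_{14.47} ≥ 2.91) = 2(1 − Φ(2.91/√14.47)) ≈ 0.4443

By the reflection principle for Brownian motion, P(M_t ≥ a) = 2 · P(B_t ≥ a) for a ≥ 0. Since B_t ~ N(0, t), P(B_t ≥ 2.91) = 1 − Φ(2.91/√t) = 1 − Φ(2.91/√14.47) = 1 − Φ(0.7650). So
  P(M_{14.47} ≥ 2.91) = 2(1 − Φ(0.7650)) ≈ 0.4443.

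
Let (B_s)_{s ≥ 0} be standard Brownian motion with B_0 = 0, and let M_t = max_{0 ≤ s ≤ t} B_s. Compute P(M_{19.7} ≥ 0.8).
P(M_{19.7} ≥ 0.8) = 2·P(B_{19.7} ≥ 0.8) = 2(1 − Φ(0.8/√19.7)) ≈ 0.8570

By the reflection principle for Brownian motion, P(M_t ≥ a) = 2 · P(B_t ≥ a) for a ≥ 0. Since B_t ~ N(0, t), P(B_t ≥ 0.8) = 1 − Φ(0.8/√t) = 1 − Φ(0.8/√19.7) = 1 − Φ(0.1802). So
  P(M_{19.7} ≥ 0.8) = 2(1 − Φ(0.1802)) ≈ 0.8570.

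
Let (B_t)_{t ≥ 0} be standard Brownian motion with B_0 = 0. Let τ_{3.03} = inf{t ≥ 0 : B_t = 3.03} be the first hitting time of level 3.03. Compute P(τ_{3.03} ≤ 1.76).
P(τ_{3.03} ≤ 1.76) = 2(1 − Φ(3.03/√1.76)) = 2(1 − Φ(2.2839)) ≈ 0.0224

By the reflection principle for standard BM, P(τ_b ≤ t) = 2 · P(B_t ≥ b). Since B_t ~ N(0, t), P(B_t ≥ 3.03) = 1 − Φ(3.03/√t) = 1 − Φ(3.03/√1.76) = 1 − Φ(2.2839) ≈ 0.01119. Doubling: P(τ_{3.03} ≤ 1.76) ≈ 2 · 0.01119 = 0.02238 ≈ 0.0224.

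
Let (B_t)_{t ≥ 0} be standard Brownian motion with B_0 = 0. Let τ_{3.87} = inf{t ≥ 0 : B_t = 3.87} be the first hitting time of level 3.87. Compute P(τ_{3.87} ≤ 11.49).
P(τ_{3.87} ≤ 11.49) = 2(1 − Φ(3.87/√11.49)) = 2(1 − Φ(1.1417)) ≈ 0.2536

By the reflection principle for standard BM, P(τ_b ≤ t) = 2 · P(B_t ≥ b). Since B_t ~ N(0, t), P(B_t ≥ 3.87) = 1 − Φ(3.87/√t) = 1 − Φ(3.87/√11.49) = 1 − Φ(1.1417) ≈ 0.12679. Doubling: P(τ_{3.87} ≤ 11.49) ≈ 2 · 0.12679 = 0.25358 ≈ 0.2536.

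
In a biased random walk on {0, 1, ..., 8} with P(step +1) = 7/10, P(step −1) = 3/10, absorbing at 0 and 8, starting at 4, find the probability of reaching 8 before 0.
P(hit 8 before 0) = (1 − (3/7)^4) / (1 − (3/7)^8) = 2401/2482

Let u_k denote P(reach 8 before 0 | start at k). Boundary: u_0 = 0, u_8 = 1. Recurrence: u_k = 7/10·u_{k+1} + 3/10·u_{k-1} for 1 ≤ k ≤ 7. Try u_k = A + B·r^k with r = q/p = (3/10)/(7/10) = 3/7. Substitution satisfies the recurrence; boundary conditions give:
  u_k = (1 − r^k) / (1 − r^N) = (1 − (3/7)^4) / (1 − (3/7)^8) = 2401/2482.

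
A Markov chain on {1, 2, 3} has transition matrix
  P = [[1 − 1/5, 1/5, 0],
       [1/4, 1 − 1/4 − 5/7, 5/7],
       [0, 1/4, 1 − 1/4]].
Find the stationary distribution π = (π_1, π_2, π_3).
π = (35/143, 28/143, 80/143)

This is a birth-death chain on three states, which satisfies detailed balance: π_1 · P_{12} = π_2 · P_{21} and π_2 · P_{23} = π_3 · P_{32}.
From π_1 · 1/5 = π_2 · 1/4: π_2/π_1 = (1/5)/(1/4) = 4/5.
From π_2 · 5/7 = π_3 · 1/4: π_3/π_2 = (5/7)/(1/4) = 20/7.
Take π_1 proportional to 1; then unnormalized π = (1, 4/5, 16/7). Normalize by dividing by the sum 143/35:
  π = (35/143, 28/143, 80/143).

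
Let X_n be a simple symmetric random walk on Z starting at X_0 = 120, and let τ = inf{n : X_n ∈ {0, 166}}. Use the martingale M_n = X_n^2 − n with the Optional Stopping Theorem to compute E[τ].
E[τ] = 5520

M_n = X_n^2 − n is a martingale (since E[X_{n+1}^2 | F_n] = X_n^2 + 1). By OST (τ has finite mean in a bounded region), E[M_τ] = E[M_0] = X_0^2 − 0 = 120^2 = 14400. Also E[M_τ] = E[X_τ^2] − E[τ]. The walk exits at 0 or 166, with P(hit 166 first) = 120/166, so E[X_τ^2] = 166^2 · 120/166 + 0 = 19920. Thus E[τ] = E[X_τ^2] − E[M_τ] = 19920 − 14400 = 5520 = 120(166 − 120) = 5520.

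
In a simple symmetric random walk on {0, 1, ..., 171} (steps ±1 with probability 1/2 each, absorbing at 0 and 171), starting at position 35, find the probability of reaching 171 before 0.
P(hit 171 before 0) = 35/171

Let u_k = P(hit 171 before 0 | start at k). Then u_0 = 0, u_171 = 1, and u_k = u_{k-1}/2 + u_{k+1}/2 for 1 ≤ k ≤ 170. This harmonic recurrence is solved by u_k = k/171, giving u_35 = 35/171.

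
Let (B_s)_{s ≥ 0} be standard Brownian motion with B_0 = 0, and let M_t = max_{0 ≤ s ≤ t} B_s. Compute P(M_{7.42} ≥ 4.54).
P(M_{7.42} ≥ 4.54) = 2·P(B_{7.42} ≥ 4.54) = 2(1 − Φ(4.54/√7.42)) ≈ 0.0956

By the reflection principle for Brownian motion, P(M_t ≥ a) = 2 · P(B_t ≥ a) for a ≥ 0. Since B_t ~ N(0, t), P(B_t ≥ 4.54) = 1 − Φ(4.54/√t) = 1 − Φ(4.54/√7.42) = 1 − Φ(1.6667). So
  P(M_{7.42} ≥ 4.54) = 2(1 − Φ(1.6667)) ≈ 0.0956.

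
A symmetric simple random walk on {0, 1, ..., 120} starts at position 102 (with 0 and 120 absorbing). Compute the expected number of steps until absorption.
E[τ | X_0 = 102] = 1836

Let v_k = E[τ | X_0 = k]. Boundary: v_0 = v_120 = 0. Recurrence: v_k = 1 + (v_{k-1} + v_{k+1})/2 for 1 ≤ k ≤ 119. The particular solution to v_k − (v_{k-1} + v_{k+1})/2 = 1 is v_k = −k^2. Adding homogeneous solution A + B k and matching boundaries gives v_k = k (120 − k). Substituting k = 102: v_102 = 102 · 18 = 1836.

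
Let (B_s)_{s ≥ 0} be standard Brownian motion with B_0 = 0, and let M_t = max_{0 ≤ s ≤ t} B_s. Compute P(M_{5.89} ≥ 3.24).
P(M_{5.89} ≥ 3.24) = 2·P(B_{5.89} ≥ 3.24) = 2(1 − Φ(3.24/√5.89)) ≈ 0.1819

By the reflection principle for Brownian motion, P(M_t ≥ a) = 2 · P(B_t ≥ a) for a ≥ 0. Since B_t ~ N(0, t), P(B_t ≥ 3.24) = 1 − Φ(3.24/√t) = 1 − Φ(3.24/√5.89) = 1 − Φ(1.3350). So
  P(M_{5.89} ≥ 3.24) = 2(1 − Φ(1.3350)) ≈ 0.1819.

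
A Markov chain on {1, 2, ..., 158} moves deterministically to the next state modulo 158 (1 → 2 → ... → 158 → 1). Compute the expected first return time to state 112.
E[T_112 | X_0 = 112] = 158

The chain cycles deterministically, so starting at state 112 it returns in exactly 158 steps. Equivalently, the stationary distribution is uniform π_j = 1/158 for every state j, so by Kac's formula E[T_112] = 1/π_112 = 158.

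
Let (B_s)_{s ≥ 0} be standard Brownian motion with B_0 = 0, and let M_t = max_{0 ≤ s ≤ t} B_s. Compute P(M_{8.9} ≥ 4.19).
P(M_{8.9} ≥ 4.19) = 2·P(B_{8.9} ≥ 4.19) = 2(1 − Φ(4.19/√8.9)) ≈ 0.1602

By the reflection principle for Brownian motion, P(M_t ≥ a) = 2 · P(B_t ≥ a) for a ≥ 0. Since B_t ~ N(0, t), P(B_t ≥ 4.19) = 1 − Φ(4.19/√t) = 1 − Φ(4.19/√8.9) = 1 − Φ(1.4045). So
  P(M_{8.9} ≥ 4.19) = 2(1 − Φ(1.4045)) ≈ 0.1602.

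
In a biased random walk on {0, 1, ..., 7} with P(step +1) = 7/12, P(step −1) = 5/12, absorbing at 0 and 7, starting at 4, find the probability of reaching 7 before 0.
P(hit 7 before 0) = (1 − (5/7)^4) / (1 − (5/7)^7) = 304584/372709

Let u_k denote P(reach 7 before 0 | start at k). Boundary: u_0 = 0, u_7 = 1. Recurrence: u_k = 7/12·u_{k+1} + 5/12·u_{k-1} for 1 ≤ k ≤ 6. Try u_k = A + B·r^k with r = q/p = (5/12)/(7/12) = 5/7. Substitution satisfies the recurrence; boundary conditions give:
  u_k = (1 − r^k) / (1 − r^N) = (1 − (5/7)^4) / (1 − (5/7)^7) = 304584/372709.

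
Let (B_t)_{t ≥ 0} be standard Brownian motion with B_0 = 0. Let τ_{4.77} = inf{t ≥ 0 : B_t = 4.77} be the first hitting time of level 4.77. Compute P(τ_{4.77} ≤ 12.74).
P(τ_{4.77} ≤ 12.74) = 2(1 − Φ(4.77/√12.74)) = 2(1 − Φ(1.3364)) ≈ 0.1814

By the reflection principle for standard BM, P(τ_b ≤ t) = 2 · P(B_t ≥ b). Since B_t ~ N(0, t), P(B_t ≥ 4.77) = 1 − Φ(4.77/√t) = 1 − Φ(4.77/√12.74) = 1 − Φ(1.3364) ≈ 0.09071. Doubling: P(τ_{4.77} ≤ 12.74) ≈ 2 · 0.09071 = 0.18142 ≈ 0.1814.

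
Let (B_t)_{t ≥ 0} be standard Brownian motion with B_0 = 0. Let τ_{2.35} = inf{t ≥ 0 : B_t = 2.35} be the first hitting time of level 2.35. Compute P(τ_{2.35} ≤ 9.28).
P(τ_{2.35} ≤ 9.28) = 2(1 − Φ(2.35/√9.28)) = 2(1 − Φ(0.7714)) ≈ 0.4405

By the reflection principle for standard BM, P(τ_b ≤ t) = 2 · P(B_t ≥ b). Since B_t ~ N(0, t), P(B_t ≥ 2.35) = 1 − Φ(2.35/√t) = 1 − Φ(2.35/√9.28) = 1 − Φ(0.7714) ≈ 0.22023. Doubling: P(τ_{2.35} ≤ 9.28) ≈ 2 · 0.22023 = 0.44046 ≈ 0.4405.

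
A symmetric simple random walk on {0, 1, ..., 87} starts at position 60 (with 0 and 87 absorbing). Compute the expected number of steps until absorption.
E[τ | X_0 = 60] = 1620

Let v_k = E[τ | X_0 = k]. Boundary: v_0 = v_87 = 0. Recurrence: v_k = 1 + (v_{k-1} + v_{k+1})/2 for 1 ≤ k ≤ 86. The particular solution to v_k − (v_{k-1} + v_{k+1})/2 = 1 is v_k = −k^2. Adding homogeneous solution A + B k and matching boundaries gives v_k = k (87 − k). Substituting k = 60: v_60 = 60 · 27 = 1620.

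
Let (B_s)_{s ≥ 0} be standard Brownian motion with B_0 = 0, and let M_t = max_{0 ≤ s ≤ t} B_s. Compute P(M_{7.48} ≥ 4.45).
P(M_{7.48} ≥ 4.45) = 2·P(B_{7.48} ≥ 4.45) = 2(1 − Φ(4.45/√7.48)) ≈ 0.1037

By the reflection principle for Brownian motion, P(M_t ≥ a) = 2 · P(B_t ≥ a) for a ≥ 0. Since B_t ~ N(0, t), P(B_t ≥ 4.45) = 1 − Φ(4.45/√t) = 1 − Φ(4.45/√7.48) = 1 − Φ(1.6271). So
  P(M_{7.48} ≥ 4.45) = 2(1 − Φ(1.6271)) ≈ 0.1037.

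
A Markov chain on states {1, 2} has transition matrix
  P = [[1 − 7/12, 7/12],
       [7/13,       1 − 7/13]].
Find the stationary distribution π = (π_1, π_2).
π_1 = 12/25, π_2 = 13/25

Solve πP = π with π_1 + π_2 = 1. From πP = π: π_1 · (1 − 7/12) + π_2 · 7/13 = π_1 ⇒ π_2 · 7/13 = π_1 · 7/12 ⇒ π_2/π_1 = (7/12)/(7/13) = 13/12. Together with π_1 + π_2 = 1:
  π_1 = (7/13)/(7/12 + 7/13) = (7/13)/(175/156) = 12/25,
  π_2 = (7/12)/(7/12 + 7/13) = (7/12)/(175/156) = 13/25.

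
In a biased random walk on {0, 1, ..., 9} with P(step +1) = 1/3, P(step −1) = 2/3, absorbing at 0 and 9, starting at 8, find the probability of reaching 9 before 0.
P(hit 9 before 0) = (1 − (2)^8) / (1 − (2)^9) = 255/511

Let u_k denote P(reach 9 before 0 | start at k). Boundary: u_0 = 0, u_9 = 1. Recurrence: u_k = 1/3·u_{k+1} + 2/3·u_{k-1} for 1 ≤ k ≤ 8. Try u_k = A + B·r^k with r = q/p = (2/3)/(1/3) = 2. Substitution satisfies the recurrence; boundary conditions give:
  u_k = (1 − r^k) / (1 − r^N) = (1 − (2)^8) / (1 − (2)^9) = 255/511.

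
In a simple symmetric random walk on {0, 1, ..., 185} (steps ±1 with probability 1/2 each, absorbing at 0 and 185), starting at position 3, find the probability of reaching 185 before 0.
P(hit 185 before 0) = 3/185

Let u_k = P(hit 185 before 0 | start at k). Then u_0 = 0, u_185 = 1, and u_k = u_{k-1}/2 + u_{k+1}/2 for 1 ≤ k ≤ 184. This harmonic recurrence is solved by u_k = k/185, giving u_3 = 3/185.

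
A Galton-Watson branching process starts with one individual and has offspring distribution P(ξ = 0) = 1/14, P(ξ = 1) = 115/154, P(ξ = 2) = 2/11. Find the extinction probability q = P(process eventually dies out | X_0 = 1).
q = 11/28

The pgf is f(s) = 1/14 + 115/154·s + 2/11·s². The extinction probability q is the smallest fixed point of f in [0, 1]. Setting s = f(s):
  2/11·s² + (115/154 − 1)·s + 1/14 = 0
  2/11·s² − (1/14 + 2/11)·s + 1/14 = 0
which factors as (s − 1)·(2/11·s − 1/14) = 0, giving roots s = 1 and s = (1/14)/(2/11) = 11/28.
Mean offspring μ = 115/154 + 2·2/11 = 171/154 > 1 (supercritical), so q < 1. The extinction probability is the smaller root: q = (1/14)/(2/11) = 11/28.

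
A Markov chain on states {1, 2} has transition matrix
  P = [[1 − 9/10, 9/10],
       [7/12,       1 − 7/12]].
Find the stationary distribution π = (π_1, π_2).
π_1 = 35/89, π_2 = 54/89

Solve πP = π with π_1 + π_2 = 1. From πP = π: π_1 · (1 − 9/10) + π_2 · 7/12 = π_1 ⇒ π_2 · 7/12 = π_1 · 9/10 ⇒ π_2/π_1 = (9/10)/(7/12) = 54/35. Together with π_1 + π_2 = 1:
  π_1 = (7/12)/(9/10 + 7/12) = (7/12)/(89/60) = 35/89,
  π_2 = (9/10)/(9/10 + 7/12) = (9/10)/(89/60) = 54/89.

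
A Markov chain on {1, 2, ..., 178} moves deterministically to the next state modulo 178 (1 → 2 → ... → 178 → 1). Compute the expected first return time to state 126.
E[T_126 | X_0 = 126] = 178

The chain cycles deterministically, so starting at state 126 it returns in exactly 178 steps. Equivalently, the stationary distribution is uniform π_j = 1/178 for every state j, so by Kac's formula E[T_126] = 1/π_126 = 178.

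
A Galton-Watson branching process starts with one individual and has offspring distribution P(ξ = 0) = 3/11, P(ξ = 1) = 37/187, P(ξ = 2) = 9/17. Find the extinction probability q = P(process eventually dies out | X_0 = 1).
q = 17/33

The pgf is f(s) = 3/11 + 37/187·s + 9/17·s². The extinction probability q is the smallest fixed point of f in [0, 1]. Setting s = f(s):
  9/17·s² + (37/187 − 1)·s + 3/11 = 0
  9/17·s² − (3/11 + 9/17)·s + 3/11 = 0
which factors as (s − 1)·(9/17·s − 3/11) = 0, giving roots s = 1 and s = (3/11)/(9/17) = 17/33.
Mean offspring μ = 37/187 + 2·9/17 = 235/187 > 1 (supercritical), so q < 1. The extinction probability is the smaller root: q = (3/11)/(9/17) = 17/33.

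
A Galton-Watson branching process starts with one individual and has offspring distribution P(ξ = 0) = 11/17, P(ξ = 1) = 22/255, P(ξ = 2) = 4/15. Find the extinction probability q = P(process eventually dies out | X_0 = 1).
q = 1

Mean offspring μ = 0·11/17 + 1·22/255 + 2·4/15 = 158/255 ≤ 1. For μ ≤ 1 with offspring not concentrated at 1, the Galton-Watson process goes extinct almost surely, so q = 1.
(Algebraic check: The pgf is f(s) = 11/17 + 22/255·s + 4/15·s². The extinction probability q is the smallest fixed point of f in [0, 1]. Setting s = f(s):
  4/15·s² + (22/255 − 1)·s + 11/17 = 0
  4/15·s² − (11/17 + 4/15)·s + 11/17 = 0
which factors as (s − 1)·(4/15·s − 11/17) = 0, giving roots s = 1 and s = (11/17)/(4/15) = 165/68. Since 165/68 ≥ 1, the smallest root in [0, 1] is s = 1.)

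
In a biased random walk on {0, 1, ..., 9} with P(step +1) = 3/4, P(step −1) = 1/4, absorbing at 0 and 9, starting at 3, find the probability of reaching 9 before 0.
P(hit 9 before 0) = (1 − (1/3)^3) / (1 − (1/3)^9) = 729/757

Let u_k denote P(reach 9 before 0 | start at k). Boundary: u_0 = 0, u_9 = 1. Recurrence: u_k = 3/4·u_{k+1} + 1/4·u_{k-1} for 1 ≤ k ≤ 8. Try u_k = A + B·r^k with r = q/p = (1/4)/(3/4) = 1/3. Substitution satisfies the recurrence; boundary conditions give:
  u_k = (1 − r^k) / (1 − r^N) = (1 − (1/3)^3) / (1 − (1/3)^9) = 729/757.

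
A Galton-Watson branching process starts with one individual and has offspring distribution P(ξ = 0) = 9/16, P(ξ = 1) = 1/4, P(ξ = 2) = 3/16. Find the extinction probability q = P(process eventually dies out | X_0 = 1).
q = 1

Mean offspring μ = 0·9/16 + 1·1/4 + 2·3/16 = 5/8 ≤ 1. For μ ≤ 1 with offspring not concentrated at 1, the Galton-Watson process goes extinct almost surely, so q = 1.
(Algebraic check: The pgf is f(s) = 9/16 + 1/4·s + 3/16·s². The extinction probability q is the smallest fixed point of f in [0, 1]. Setting s = f(s):
  3/16·s² + (1/4 − 1)·s + 9/16 = 0
  3/16·s² − (9/16 + 3/16)·s + 9/16 = 0
which factors as (s − 1)·(3/16·s − 9/16) = 0, giving roots s = 1 and s = (9/16)/(3/16) = 3. Since 3 ≥ 1, the smallest root in [0, 1] is s = 1.)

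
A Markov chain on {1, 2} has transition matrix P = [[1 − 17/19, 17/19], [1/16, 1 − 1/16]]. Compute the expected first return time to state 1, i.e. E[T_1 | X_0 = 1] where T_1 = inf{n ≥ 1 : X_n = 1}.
E[T_1 | X_0 = 1] = 1/π_1 = 291/19

For an irreducible recurrent Markov chain with stationary distribution π, E[T_i | X_0 = i] = 1/π_i (Kac's formula). Here π_1 = (1/16)/(17/19 + 1/16) = (1/16)/(291/304) = 19/291, so E[T_1 | X_0 = 1] = 1/π_1 = (17/19 + 1/16)/(1/16) = (291/304)/(1/16) = 291/19.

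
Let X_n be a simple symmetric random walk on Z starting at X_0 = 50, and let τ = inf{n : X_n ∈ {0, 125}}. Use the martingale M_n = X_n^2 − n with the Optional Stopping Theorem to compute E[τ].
E[τ] = 3750

M_n = X_n^2 − n is a martingale (since E[X_{n+1}^2 | F_n] = X_n^2 + 1). By OST (τ has finite mean in a bounded region), E[M_τ] = E[M_0] = X_0^2 − 0 = 50^2 = 2500. Also E[M_τ] = E[X_τ^2] − E[τ]. The walk exits at 0 or 125, with P(hit 125 first) = 50/125, so E[X_τ^2] = 125^2 · 50/125 + 0 = 6250. Thus E[τ] = E[X_τ^2] − E[M_τ] = 6250 − 2500 = 3750 = 50(125 − 50) = 3750.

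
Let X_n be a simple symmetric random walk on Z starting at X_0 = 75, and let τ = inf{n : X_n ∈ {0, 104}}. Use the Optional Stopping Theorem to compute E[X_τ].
E[X_τ] = 75

X_n is a martingale and τ is a bounded-mean stopping time (indeed τ is finite a.s. with bounded expectation since the walk is in a bounded region). By the OST, E[X_τ] = E[X_0] = 75. Equivalently: E[X_τ] = 104 · P(hit 104 first) + 0 · P(hit 0 first) = 104 · (75/104) = 75.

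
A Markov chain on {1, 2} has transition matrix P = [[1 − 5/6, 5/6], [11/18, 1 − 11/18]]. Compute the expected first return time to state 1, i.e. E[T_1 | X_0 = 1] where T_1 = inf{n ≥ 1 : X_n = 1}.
E[T_1 | X_0 = 1] = 1/π_1 = 26/11

For an irreducible recurrent Markov chain with stationary distribution π, E[T_i | X_0 = i] = 1/π_i (Kac's formula). Here π_1 = (11/18)/(5/6 + 11/18) = (11/18)/(13/9) = 11/26, so E[T_1 | X_0 = 1] = 1/π_1 = (5/6 + 11/18)/(11/18) = (13/9)/(11/18) = 26/11.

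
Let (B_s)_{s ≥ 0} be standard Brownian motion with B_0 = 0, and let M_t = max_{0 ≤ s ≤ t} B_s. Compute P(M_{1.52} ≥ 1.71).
P(M_{1.52} ≥ 1.71) = 2·P(B_{1.52} ≥ 1.71) = 2(1 − Φ(1.71/√1.52)) ≈ 0.1654

By the reflection principle for Brownian motion, P(M_t ≥ a) = 2 · P(B_t ≥ a) for a ≥ 0. Since B_t ~ N(0, t), P(B_t ≥ 1.71) = 1 − Φ(1.71/√t) = 1 − Φ(1.71/√1.52) = 1 − Φ(1.3870). So
  P(M_{1.52} ≥ 1.71) = 2(1 − Φ(1.3870)) ≈ 0.1654.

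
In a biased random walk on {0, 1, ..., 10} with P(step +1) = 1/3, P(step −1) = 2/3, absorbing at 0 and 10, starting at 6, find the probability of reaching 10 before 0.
P(hit 10 before 0) = (1 − (2)^6) / (1 − (2)^10) = 21/341

Let u_k denote P(reach 10 before 0 | start at k). Boundary: u_0 = 0, u_10 = 1. Recurrence: u_k = 1/3·u_{k+1} + 2/3·u_{k-1} for 1 ≤ k ≤ 9. Try u_k = A + B·r^k with r = q/p = (2/3)/(1/3) = 2. Substitution satisfies the recurrence; boundary conditions give:
  u_k = (1 − r^k) / (1 − r^N) = (1 − (2)^6) / (1 − (2)^10) = 21/341.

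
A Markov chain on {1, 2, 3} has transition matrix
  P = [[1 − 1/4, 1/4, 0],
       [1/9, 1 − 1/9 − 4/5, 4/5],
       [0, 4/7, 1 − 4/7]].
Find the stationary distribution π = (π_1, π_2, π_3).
π = (5/32, 45/128, 63/128)

This is a birth-death chain on three states, which satisfies detailed balance: π_1 · P_{12} = π_2 · P_{21} and π_2 · P_{23} = π_3 · P_{32}.
From π_1 · 1/4 = π_2 · 1/9: π_2/π_1 = (1/4)/(1/9) = 9/4.
From π_2 · 4/5 = π_3 · 4/7: π_3/π_2 = (4/5)/(4/7) = 7/5.
Take π_1 proportional to 1; then unnormalized π = (1, 9/4, 63/20). Normalize by dividing by the sum 32/5:
  π = (5/32, 45/128, 63/128).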